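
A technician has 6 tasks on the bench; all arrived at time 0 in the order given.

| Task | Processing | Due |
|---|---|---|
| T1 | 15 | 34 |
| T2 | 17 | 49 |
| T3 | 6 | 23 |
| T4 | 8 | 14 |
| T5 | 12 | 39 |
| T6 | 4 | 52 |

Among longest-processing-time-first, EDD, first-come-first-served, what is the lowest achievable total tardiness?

LPT (decreasing processing time): T2 T1 T5 T4 T3 T6.
T2: 0→17, due 49, tardiness 0
T1: 17→32, due 34, tardiness 0
T5: 32→44, due 39, tardiness 5
T4: 44→52, due 14, tardiness 38
T3: 52→58, due 23, tardiness 35
T6: 58→62, due 52, tardiness 10
Sum = 0+0+5+38+35+10 = 88.
EDD (increasing due date): T4 T3 T1 T5 T2 T6.
T4: 0→8, due 14, tardiness 0
T3: 8→14, due 23, tardiness 0
T1: 14→29, due 34, tardiness 0
T5: 29→41, due 39, tardiness 2
T2: 41→58, due 49, tardiness 9
T6: 58→62, due 52, tardiness 10
Sum = 0+0+0+2+9+10 = 21.
FIFO (arrival order): T1 T2 T3 T4 T5 T6.
T1: 0→15, due 34, tardiness 0
T2: 15→32, due 49, tardiness 0
T3: 32→38, due 23, tardiness 15
T4: 38→46, due 14, tardiness 32
T5: 46→58, due 39, tardiness 19
T6: 58→62, due 52, tardiness 10
Sum = 0+0+15+32+19+10 = 76.
LPT 88, EDD 21, FIFO 76 → minimum 21.

21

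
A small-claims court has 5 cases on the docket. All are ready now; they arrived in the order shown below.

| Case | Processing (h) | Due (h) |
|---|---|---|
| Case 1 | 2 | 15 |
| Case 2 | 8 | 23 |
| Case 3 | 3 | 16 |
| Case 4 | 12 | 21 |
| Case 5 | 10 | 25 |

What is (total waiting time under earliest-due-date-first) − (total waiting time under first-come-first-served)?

-1

EDD (increasing due date): Case 1 Case 3 Case 4 Case 2 Case 5.
Case 1: waits 0, runs 0→2
Case 3: waits 2, runs 2→5
Case 4: waits 5, runs 5→17
Case 2: waits 17, runs 17→25
Case 5: waits 25, runs 25→35
Sum = 0+2+5+17+25 = 49.
FIFO (arrival order): Case 1 Case 2 Case 3 Case 4 Case 5.
Case 1: waits 0, runs 0→2
Case 2: waits 2, runs 2→10
Case 3: waits 10, runs 10→13
Case 4: waits 13, runs 13→25
Case 5: waits 25, runs 25→35
Sum = 0+2+10+13+25 = 50.
Difference = 49 − 50 = -1.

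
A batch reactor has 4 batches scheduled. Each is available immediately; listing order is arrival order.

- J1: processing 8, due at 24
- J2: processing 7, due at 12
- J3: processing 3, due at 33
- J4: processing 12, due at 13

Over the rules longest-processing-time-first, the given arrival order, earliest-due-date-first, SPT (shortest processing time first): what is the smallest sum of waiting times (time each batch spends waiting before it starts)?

31

LPT (decreasing processing time): J4 J1 J2 J3.
J4: waits 0, runs 0→12
J1: waits 12, runs 12→20
J2: waits 20, runs 20→27
J3: waits 27, runs 27→30
Sum = 0+12+20+27 = 59.
FIFO (arrival order): J1 J2 J3 J4.
J1: waits 0, runs 0→8
J2: waits 8, runs 8→15
J3: waits 15, runs 15→18
J4: waits 18, runs 18→30
Sum = 0+8+15+18 = 41.
EDD (increasing due date): J2 J4 J1 J3.
J2: waits 0, runs 0→7
J4: waits 7, runs 7→19
J1: waits 19, runs 19→27
J3: waits 27, runs 27→30
Sum = 0+7+19+27 = 53.
SPT (increasing processing time): J3 J2 J1 J4.
J3: waits 0, runs 0→3
J2: waits 3, runs 3→10
J1: waits 10, runs 10→18
J4: waits 18, runs 18→30
Sum = 0+3+10+18 = 31.
LPT 59, FIFO 41, EDD 53, SPT 31 → minimum 31.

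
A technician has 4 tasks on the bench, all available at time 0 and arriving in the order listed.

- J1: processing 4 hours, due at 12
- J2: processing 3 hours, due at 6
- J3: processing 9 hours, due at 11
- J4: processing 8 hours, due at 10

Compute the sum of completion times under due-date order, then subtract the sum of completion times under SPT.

EDD (increasing due date): J2 J4 J3 J1.
J2: 0→3
J4: 3→11
J3: 11→20
J1: 20→24
Sum = 3+11+20+24 = 58.
SPT (increasing processing time): J2 J1 J4 J3.
J2: 0→3
J1: 3→7
J4: 7→15
J3: 15→24
Sum = 3+7+15+24 = 49.
Difference = 58 − 49 = 9.

9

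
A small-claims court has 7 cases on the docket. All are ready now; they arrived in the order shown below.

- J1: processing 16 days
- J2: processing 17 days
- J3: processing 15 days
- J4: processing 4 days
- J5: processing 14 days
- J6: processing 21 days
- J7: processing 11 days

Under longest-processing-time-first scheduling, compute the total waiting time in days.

359

LPT (decreasing processing time): J6 J2 J1 J3 J5 J7 J4.
J6: waits 0, runs 0→21
J2: waits 21, runs 21→38
J1: waits 38, runs 38→54
J3: waits 54, runs 54→69
J5: waits 69, runs 69→83
J7: waits 83, runs 83→94
J4: waits 94, runs 94→98
Sum = 0+21+38+54+69+83+94 = 359.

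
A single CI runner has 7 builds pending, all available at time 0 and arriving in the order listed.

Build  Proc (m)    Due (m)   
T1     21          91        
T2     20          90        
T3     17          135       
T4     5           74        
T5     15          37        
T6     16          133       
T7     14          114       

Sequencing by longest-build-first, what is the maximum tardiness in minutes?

52

LPT (decreasing processing time): T1 T2 T3 T6 T5 T7 T4.
T1: 0→21, due 91, tardiness 0
T2: 21→41, due 90, tardiness 0
T3: 41→58, due 135, tardiness 0
T6: 58→74, due 133, tardiness 0
T5: 74→89, due 37, tardiness 52
T7: 89→103, due 114, tardiness 0
T4: 103→108, due 74, tardiness 34
Maximum = 52.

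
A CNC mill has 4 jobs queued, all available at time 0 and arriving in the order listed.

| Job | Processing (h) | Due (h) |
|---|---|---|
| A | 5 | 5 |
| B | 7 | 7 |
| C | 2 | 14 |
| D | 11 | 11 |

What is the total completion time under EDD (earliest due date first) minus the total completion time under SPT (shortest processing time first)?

EDD (increasing due date): A B D C.
A: 0→5
B: 5→12
D: 12→23
C: 23→25
Sum = 5+12+23+25 = 65.
SPT (increasing processing time): C A B D.
C: 0→2
A: 2→7
B: 7→14
D: 14→25
Sum = 2+7+14+25 = 48.
Difference = 65 − 48 = 17.

17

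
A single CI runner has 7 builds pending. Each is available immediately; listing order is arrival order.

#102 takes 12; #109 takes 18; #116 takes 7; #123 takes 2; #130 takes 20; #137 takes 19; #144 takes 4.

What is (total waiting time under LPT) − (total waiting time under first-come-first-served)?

86

LPT (decreasing processing time): #130 #137 #109 #102 #116 #144 #123.
#130: waits 0, runs 0→20
#137: waits 20, runs 20→39
#109: waits 39, runs 39→57
#102: waits 57, runs 57→69
#116: waits 69, runs 69→76
#144: waits 76, runs 76→80
#123: waits 80, runs 80→82
Sum = 0+20+39+57+69+76+80 = 341.
FIFO (arrival order): #102 #109 #116 #123 #130 #137 #144.
#102: waits 0, runs 0→12
#109: waits 12, runs 12→30
#116: waits 30, runs 30→37
#123: waits 37, runs 37→39
#130: waits 39, runs 39→59
#137: waits 59, runs 59→78
#144: waits 78, runs 78→82
Sum = 0+12+30+37+39+59+78 = 255.
Difference = 341 − 255 = 86.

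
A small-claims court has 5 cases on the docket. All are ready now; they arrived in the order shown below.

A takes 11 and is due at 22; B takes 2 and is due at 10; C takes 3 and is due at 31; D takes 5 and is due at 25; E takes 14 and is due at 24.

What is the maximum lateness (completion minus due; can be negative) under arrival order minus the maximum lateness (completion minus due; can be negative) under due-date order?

4

FIFO (arrival order): A B C D E.
A: 0→11, due 22, lateness -11
B: 11→13, due 10, lateness 3
C: 13→16, due 31, lateness -15
D: 16→21, due 25, lateness -4
E: 21→35, due 24, lateness 11
Maximum = 11.
EDD (increasing due date): B A E D C.
B: 0→2, due 10, lateness -8
A: 2→13, due 22, lateness -9
E: 13→27, due 24, lateness 3
D: 27→32, due 25, lateness 7
C: 32→35, due 31, lateness 4
Maximum = 7.
Difference = 11 − 7 = 4.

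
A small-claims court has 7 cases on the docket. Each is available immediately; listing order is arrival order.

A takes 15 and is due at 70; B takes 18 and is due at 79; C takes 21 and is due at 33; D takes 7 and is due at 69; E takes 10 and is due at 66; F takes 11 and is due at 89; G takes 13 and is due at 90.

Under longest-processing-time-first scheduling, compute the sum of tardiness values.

48

LPT (decreasing processing time): C B A G F E D.
C: 0→21, due 33, tardiness 0
B: 21→39, due 79, tardiness 0
A: 39→54, due 70, tardiness 0
G: 54→67, due 90, tardiness 0
F: 67→78, due 89, tardiness 0
E: 78→88, due 66, tardiness 22
D: 88→95, due 69, tardiness 26
Sum = 0+0+0+0+0+22+26 = 48.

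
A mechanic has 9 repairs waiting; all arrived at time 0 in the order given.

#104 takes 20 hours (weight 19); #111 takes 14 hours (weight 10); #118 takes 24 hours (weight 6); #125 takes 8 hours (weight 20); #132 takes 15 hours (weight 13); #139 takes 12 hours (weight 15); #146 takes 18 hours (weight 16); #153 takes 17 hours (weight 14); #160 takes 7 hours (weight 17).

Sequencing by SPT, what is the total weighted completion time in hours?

7359

SPT (increasing processing time): #160 #125 #139 #111 #132 #153 #146 #104 #118.
#160: finishes 7, weight 17, w·C = 119
#125: finishes 15, weight 20, w·C = 300
#139: finishes 27, weight 15, w·C = 405
#111: finishes 41, weight 10, w·C = 410
#132: finishes 56, weight 13, w·C = 728
#153: finishes 73, weight 14, w·C = 1022
#146: finishes 91, weight 16, w·C = 1456
#104: finishes 111, weight 19, w·C = 2109
#118: finishes 135, weight 6, w·C = 810
Sum = 119+300+405+410+728+1022+1456+2109+810 = 7359.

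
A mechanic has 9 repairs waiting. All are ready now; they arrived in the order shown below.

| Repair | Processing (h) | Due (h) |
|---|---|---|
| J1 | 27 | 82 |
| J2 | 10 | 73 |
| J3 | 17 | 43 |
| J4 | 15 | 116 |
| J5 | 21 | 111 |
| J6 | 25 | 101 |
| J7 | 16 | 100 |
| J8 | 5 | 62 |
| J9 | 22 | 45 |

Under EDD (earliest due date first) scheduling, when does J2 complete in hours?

54

EDD (increasing due date): J3 J9 J8 J2 J1 J7 J6 J5 J4.
J3: 0→17
J9: 17→39
J8: 39→44
J2: 44→54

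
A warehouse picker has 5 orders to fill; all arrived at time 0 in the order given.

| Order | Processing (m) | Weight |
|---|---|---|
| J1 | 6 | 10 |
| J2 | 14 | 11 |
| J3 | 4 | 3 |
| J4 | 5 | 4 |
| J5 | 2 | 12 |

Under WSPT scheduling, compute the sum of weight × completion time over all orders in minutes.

546

WSPT (decreasing weight/processing-time ratio): J5 J1 J4 J2 J3.
J5: finishes 2, weight 12, w·C = 24
J1: finishes 8, weight 10, w·C = 80
J4: finishes 13, weight 4, w·C = 52
J2: finishes 27, weight 11, w·C = 297
J3: finishes 31, weight 3, w·C = 93
Sum = 24+80+52+297+93 = 546.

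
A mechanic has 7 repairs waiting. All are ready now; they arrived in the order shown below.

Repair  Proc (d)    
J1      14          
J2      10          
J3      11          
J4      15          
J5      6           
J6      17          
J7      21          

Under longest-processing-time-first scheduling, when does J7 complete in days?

LPT (decreasing processing time): J7 J6 J4 J1 J3 J2 J5.
J7: 0→21

21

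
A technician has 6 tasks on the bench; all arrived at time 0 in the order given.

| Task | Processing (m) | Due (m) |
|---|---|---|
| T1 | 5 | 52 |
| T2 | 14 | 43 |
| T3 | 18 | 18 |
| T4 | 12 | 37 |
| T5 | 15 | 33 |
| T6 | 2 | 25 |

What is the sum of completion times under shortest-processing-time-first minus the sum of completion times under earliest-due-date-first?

SPT (increasing processing time): T6 T1 T4 T2 T5 T3.
T6: 0→2
T1: 2→7
T4: 7→19
T2: 19→33
T5: 33→48
T3: 48→66
Sum = 2+7+19+33+48+66 = 175.
EDD (increasing due date): T3 T6 T5 T4 T2 T1.
T3: 0→18
T6: 18→20
T5: 20→35
T4: 35→47
T2: 47→61
T1: 61→66
Sum = 18+20+35+47+61+66 = 247.
Difference = 175 − 247 = -72.

-72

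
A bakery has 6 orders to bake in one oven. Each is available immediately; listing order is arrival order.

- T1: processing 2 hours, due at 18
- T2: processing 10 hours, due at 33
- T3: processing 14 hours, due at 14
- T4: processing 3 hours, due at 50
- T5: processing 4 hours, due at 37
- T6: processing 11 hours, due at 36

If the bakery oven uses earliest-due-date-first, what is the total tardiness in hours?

EDD (increasing due date): T3 T1 T2 T6 T5 T4.
T3: 0→14, due 14, tardiness 0
T1: 14→16, due 18, tardiness 0
T2: 16→26, due 33, tardiness 0
T6: 26→37, due 36, tardiness 1
T5: 37→41, due 37, tardiness 4
T4: 41→44, due 50, tardiness 0
Sum = 0+0+0+1+4+0 = 5.

5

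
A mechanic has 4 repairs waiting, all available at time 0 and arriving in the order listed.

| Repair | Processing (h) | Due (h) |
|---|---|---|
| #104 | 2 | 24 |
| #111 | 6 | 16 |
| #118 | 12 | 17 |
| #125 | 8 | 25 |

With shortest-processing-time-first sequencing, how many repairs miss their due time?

SPT (increasing processing time): #104 #111 #125 #118.
#104: 0→2, due 24, tardiness 0
#111: 2→8, due 16, tardiness 0
#125: 8→16, due 25, tardiness 0
#118: 16→28, due 17, tardiness 11
Late repairs: 1.

1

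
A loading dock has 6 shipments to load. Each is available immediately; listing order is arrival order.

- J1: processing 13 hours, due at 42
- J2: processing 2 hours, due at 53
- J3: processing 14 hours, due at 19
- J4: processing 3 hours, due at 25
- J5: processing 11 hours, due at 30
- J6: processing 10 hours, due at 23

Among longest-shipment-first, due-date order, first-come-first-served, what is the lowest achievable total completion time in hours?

185

LPT (decreasing processing time): J3 J1 J5 J6 J4 J2.
J3: 0→14
J1: 14→27
J5: 27→38
J6: 38→48
J4: 48→51
J2: 51→53
Sum = 14+27+38+48+51+53 = 231.
EDD (increasing due date): J3 J6 J4 J5 J1 J2.
J3: 0→14
J6: 14→24
J4: 24→27
J5: 27→38
J1: 38→51
J2: 51→53
Sum = 14+24+27+38+51+53 = 207.
FIFO (arrival order): J1 J2 J3 J4 J5 J6.
J1: 0→13
J2: 13→15
J3: 15→29
J4: 29→32
J5: 32→43
J6: 43→53
Sum = 13+15+29+32+43+53 = 185.
LPT 231, EDD 207, FIFO 185 → minimum 185.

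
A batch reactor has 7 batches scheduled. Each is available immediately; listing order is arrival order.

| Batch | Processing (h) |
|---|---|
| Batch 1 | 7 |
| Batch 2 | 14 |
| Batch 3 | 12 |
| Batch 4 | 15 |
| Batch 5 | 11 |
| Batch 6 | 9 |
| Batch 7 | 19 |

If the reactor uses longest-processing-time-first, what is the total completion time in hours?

LPT (decreasing processing time): Batch 7 Batch 4 Batch 2 Batch 3 Batch 5 Batch 6 Batch 1.
Batch 7: 0→19
Batch 4: 19→34
Batch 2: 34→48
Batch 3: 48→60
Batch 5: 60→71
Batch 6: 71→80
Batch 1: 80→87
Sum = 19+34+48+60+71+80+87 = 399.

399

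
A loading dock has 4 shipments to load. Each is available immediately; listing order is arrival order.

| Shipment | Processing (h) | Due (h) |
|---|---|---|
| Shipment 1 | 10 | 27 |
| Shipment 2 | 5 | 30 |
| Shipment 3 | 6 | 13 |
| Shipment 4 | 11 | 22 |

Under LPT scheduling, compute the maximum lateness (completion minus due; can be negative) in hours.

LPT (decreasing processing time): Shipment 4 Shipment 1 Shipment 3 Shipment 2.
Shipment 4: 0→11, due 22, lateness -11
Shipment 1: 11→21, due 27, lateness -6
Shipment 3: 21→27, due 13, lateness 14
Shipment 2: 27→32, due 30, lateness 2
Maximum = 14.

14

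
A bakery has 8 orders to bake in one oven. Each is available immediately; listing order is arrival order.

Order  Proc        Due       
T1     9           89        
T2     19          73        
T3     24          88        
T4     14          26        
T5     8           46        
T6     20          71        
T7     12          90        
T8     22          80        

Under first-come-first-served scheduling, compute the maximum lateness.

48

FIFO (arrival order): T1 T2 T3 T4 T5 T6 T7 T8.
T1: 0→9, due 89, lateness -80
T2: 9→28, due 73, lateness -45
T3: 28→52, due 88, lateness -36
T4: 52→66, due 26, lateness 40
T5: 66→74, due 46, lateness 28
T6: 74→94, due 71, lateness 23
T7: 94→106, due 90, lateness 16
T8: 106→128, due 80, lateness 48
Maximum = 48.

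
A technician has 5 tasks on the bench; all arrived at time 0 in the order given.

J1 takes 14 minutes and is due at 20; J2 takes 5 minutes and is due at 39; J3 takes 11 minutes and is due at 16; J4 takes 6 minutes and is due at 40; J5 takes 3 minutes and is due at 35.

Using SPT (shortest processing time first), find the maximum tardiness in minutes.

19

SPT (increasing processing time): J5 J2 J4 J3 J1.
J5: 0→3, due 35, tardiness 0
J2: 3→8, due 39, tardiness 0
J4: 8→14, due 40, tardiness 0
J3: 14→25, due 16, tardiness 9
J1: 25→39, due 20, tardiness 19
Maximum = 19.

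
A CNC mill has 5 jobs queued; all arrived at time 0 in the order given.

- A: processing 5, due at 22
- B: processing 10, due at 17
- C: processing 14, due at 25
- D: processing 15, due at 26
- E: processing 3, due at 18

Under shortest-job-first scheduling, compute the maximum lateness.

SPT (increasing processing time): E A B C D.
E: 0→3, due 18, lateness -15
A: 3→8, due 22, lateness -14
B: 8→18, due 17, lateness 1
C: 18→32, due 25, lateness 7
D: 32→47, due 26, lateness 21
Maximum = 21.

21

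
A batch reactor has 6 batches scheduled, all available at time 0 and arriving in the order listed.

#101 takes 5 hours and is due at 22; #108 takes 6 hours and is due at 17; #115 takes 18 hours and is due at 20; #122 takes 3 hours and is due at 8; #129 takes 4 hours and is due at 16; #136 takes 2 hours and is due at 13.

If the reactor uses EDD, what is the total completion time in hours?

EDD (increasing due date): #122 #136 #129 #108 #115 #101.
#122: 0→3
#136: 3→5
#129: 5→9
#108: 9→15
#115: 15→33
#101: 33→38
Sum = 3+5+9+15+33+38 = 103.

103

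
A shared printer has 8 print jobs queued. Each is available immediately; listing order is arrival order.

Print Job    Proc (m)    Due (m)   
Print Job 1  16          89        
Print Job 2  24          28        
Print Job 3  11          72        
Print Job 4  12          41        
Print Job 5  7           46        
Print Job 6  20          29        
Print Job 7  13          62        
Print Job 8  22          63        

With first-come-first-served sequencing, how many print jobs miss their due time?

FIFO (arrival order): Print Job 1 Print Job 2 Print Job 3 Print Job 4 Print Job 5 Print Job 6 Print Job 7 Print Job 8.
Print Job 1: 0→16, due 89, tardiness 0
Print Job 2: 16→40, due 28, tardiness 12
Print Job 3: 40→51, due 72, tardiness 0
Print Job 4: 51→63, due 41, tardiness 22
Print Job 5: 63→70, due 46, tardiness 24
Print Job 6: 70→90, due 29, tardiness 61
Print Job 7: 90→103, due 62, tardiness 41
Print Job 8: 103→125, due 63, tardiness 62
Late print jobs: 6.

6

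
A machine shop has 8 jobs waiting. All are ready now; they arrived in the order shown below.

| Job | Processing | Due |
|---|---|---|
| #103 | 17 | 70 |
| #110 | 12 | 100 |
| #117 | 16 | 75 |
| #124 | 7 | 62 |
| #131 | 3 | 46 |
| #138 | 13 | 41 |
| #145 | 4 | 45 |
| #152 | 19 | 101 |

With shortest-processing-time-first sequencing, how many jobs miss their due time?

SPT (increasing processing time): #131 #145 #124 #110 #138 #117 #103 #152.
#131: 0→3, due 46, tardiness 0
#145: 3→7, due 45, tardiness 0
#124: 7→14, due 62, tardiness 0
#110: 14→26, due 100, tardiness 0
#138: 26→39, due 41, tardiness 0
#117: 39→55, due 75, tardiness 0
#103: 55→72, due 70, tardiness 2
#152: 72→91, due 101, tardiness 0
Late jobs: 1.

1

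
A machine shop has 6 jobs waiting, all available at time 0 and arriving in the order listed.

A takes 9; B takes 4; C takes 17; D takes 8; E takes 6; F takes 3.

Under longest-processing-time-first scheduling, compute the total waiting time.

LPT (decreasing processing time): C A D E B F.
C: waits 0, runs 0→17
A: waits 17, runs 17→26
D: waits 26, runs 26→34
E: waits 34, runs 34→40
B: waits 40, runs 40→44
F: waits 44, runs 44→47
Sum = 0+17+26+34+40+44 = 161.

161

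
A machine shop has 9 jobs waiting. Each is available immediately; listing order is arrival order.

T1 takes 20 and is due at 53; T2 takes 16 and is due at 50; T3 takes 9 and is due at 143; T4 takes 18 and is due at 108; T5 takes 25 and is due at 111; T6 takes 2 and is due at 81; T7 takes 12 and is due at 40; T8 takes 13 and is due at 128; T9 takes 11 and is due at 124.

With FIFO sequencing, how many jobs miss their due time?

3

FIFO (arrival order): T1 T2 T3 T4 T5 T6 T7 T8 T9.
T1: 0→20, due 53, tardiness 0
T2: 20→36, due 50, tardiness 0
T3: 36→45, due 143, tardiness 0
T4: 45→63, due 108, tardiness 0
T5: 63→88, due 111, tardiness 0
T6: 88→90, due 81, tardiness 9
T7: 90→102, due 40, tardiness 62
T8: 102→115, due 128, tardiness 0
T9: 115→126, due 124, tardiness 2
Late jobs: 3.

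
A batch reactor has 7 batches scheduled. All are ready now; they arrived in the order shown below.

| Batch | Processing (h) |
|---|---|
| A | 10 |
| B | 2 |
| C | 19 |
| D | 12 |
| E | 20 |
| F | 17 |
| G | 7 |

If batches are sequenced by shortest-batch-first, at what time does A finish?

SPT (increasing processing time): B G A D F C E.
B: 0→2
G: 2→9
A: 9→19

19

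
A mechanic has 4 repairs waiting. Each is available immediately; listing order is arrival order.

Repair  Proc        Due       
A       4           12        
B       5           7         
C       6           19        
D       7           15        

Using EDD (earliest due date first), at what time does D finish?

EDD (increasing due date): B A D C.
B: 0→5
A: 5→9
D: 9→16

16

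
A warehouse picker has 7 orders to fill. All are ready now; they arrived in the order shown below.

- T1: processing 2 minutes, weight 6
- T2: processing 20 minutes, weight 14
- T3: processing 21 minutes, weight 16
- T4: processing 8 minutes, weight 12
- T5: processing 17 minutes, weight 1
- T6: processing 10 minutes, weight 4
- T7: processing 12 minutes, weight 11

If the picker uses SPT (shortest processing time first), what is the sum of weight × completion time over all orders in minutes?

SPT (increasing processing time): T1 T4 T6 T7 T5 T2 T3.
T1: finishes 2, weight 6, w·C = 12
T4: finishes 10, weight 12, w·C = 120
T6: finishes 20, weight 4, w·C = 80
T7: finishes 32, weight 11, w·C = 352
T5: finishes 49, weight 1, w·C = 49
T2: finishes 69, weight 14, w·C = 966
T3: finishes 90, weight 16, w·C = 1440
Sum = 12+120+80+352+49+966+1440 = 3019.

3019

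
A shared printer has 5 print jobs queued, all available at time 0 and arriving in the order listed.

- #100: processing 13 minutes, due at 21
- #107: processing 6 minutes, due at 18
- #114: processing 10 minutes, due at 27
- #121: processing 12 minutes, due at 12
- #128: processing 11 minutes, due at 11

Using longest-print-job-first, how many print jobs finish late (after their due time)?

4

LPT (decreasing processing time): #100 #121 #128 #114 #107.
#100: 0→13, due 21, tardiness 0
#121: 13→25, due 12, tardiness 13
#128: 25→36, due 11, tardiness 25
#114: 36→46, due 27, tardiness 19
#107: 46→52, due 18, tardiness 34
Late print jobs: 4.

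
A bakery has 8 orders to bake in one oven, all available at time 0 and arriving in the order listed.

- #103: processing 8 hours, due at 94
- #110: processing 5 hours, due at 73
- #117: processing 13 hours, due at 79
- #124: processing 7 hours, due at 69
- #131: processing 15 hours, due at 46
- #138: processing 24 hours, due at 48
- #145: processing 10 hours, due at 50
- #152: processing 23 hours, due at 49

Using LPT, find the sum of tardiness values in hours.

LPT (decreasing processing time): #138 #152 #131 #117 #145 #103 #124 #110.
#138: 0→24, due 48, tardiness 0
#152: 24→47, due 49, tardiness 0
#131: 47→62, due 46, tardiness 16
#117: 62→75, due 79, tardiness 0
#145: 75→85, due 50, tardiness 35
#103: 85→93, due 94, tardiness 0
#124: 93→100, due 69, tardiness 31
#110: 100→105, due 73, tardiness 32
Sum = 0+0+16+0+35+0+31+32 = 114.

114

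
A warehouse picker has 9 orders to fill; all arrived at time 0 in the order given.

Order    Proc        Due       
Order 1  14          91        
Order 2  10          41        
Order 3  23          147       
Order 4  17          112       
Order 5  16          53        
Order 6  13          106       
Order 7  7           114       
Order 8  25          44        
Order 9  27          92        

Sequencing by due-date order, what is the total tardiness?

30

EDD (increasing due date): Order 2 Order 8 Order 5 Order 1 Order 9 Order 6 Order 4 Order 7 Order 3.
Order 2: 0→10, due 41, tardiness 0
Order 8: 10→35, due 44, tardiness 0
Order 5: 35→51, due 53, tardiness 0
Order 1: 51→65, due 91, tardiness 0
Order 9: 65→92, due 92, tardiness 0
Order 6: 92→105, due 106, tardiness 0
Order 4: 105→122, due 112, tardiness 10
Order 7: 122→129, due 114, tardiness 15
Order 3: 129→152, due 147, tardiness 5
Sum = 0+0+0+0+0+0+10+15+5 = 30.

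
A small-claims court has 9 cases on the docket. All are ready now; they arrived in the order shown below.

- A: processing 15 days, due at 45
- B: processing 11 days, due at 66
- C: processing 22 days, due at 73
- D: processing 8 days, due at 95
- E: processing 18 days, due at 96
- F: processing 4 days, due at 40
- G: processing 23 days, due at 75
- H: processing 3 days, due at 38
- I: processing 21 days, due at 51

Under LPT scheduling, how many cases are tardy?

LPT (decreasing processing time): G C I E A B D F H.
G: 0→23, due 75, tardiness 0
C: 23→45, due 73, tardiness 0
I: 45→66, due 51, tardiness 15
E: 66→84, due 96, tardiness 0
A: 84→99, due 45, tardiness 54
B: 99→110, due 66, tardiness 44
D: 110→118, due 95, tardiness 23
F: 118→122, due 40, tardiness 82
H: 122→125, due 38, tardiness 87
Late cases: 6.

6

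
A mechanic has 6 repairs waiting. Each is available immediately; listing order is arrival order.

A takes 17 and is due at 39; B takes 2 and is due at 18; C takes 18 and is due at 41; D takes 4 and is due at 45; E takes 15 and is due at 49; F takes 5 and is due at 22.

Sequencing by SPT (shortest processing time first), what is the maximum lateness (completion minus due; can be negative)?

SPT (increasing processing time): B D F E A C.
B: 0→2, due 18, lateness -16
D: 2→6, due 45, lateness -39
F: 6→11, due 22, lateness -11
E: 11→26, due 49, lateness -23
A: 26→43, due 39, lateness 4
C: 43→61, due 41, lateness 20
Maximum = 20.

20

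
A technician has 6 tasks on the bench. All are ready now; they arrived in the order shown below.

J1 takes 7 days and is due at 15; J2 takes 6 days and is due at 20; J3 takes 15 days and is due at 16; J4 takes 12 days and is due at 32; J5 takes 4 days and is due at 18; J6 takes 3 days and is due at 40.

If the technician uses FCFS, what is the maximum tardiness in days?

26

FIFO (arrival order): J1 J2 J3 J4 J5 J6.
J1: 0→7, due 15, tardiness 0
J2: 7→13, due 20, tardiness 0
J3: 13→28, due 16, tardiness 12
J4: 28→40, due 32, tardiness 8
J5: 40→44, due 18, tardiness 26
J6: 44→47, due 40, tardiness 7
Maximum = 26.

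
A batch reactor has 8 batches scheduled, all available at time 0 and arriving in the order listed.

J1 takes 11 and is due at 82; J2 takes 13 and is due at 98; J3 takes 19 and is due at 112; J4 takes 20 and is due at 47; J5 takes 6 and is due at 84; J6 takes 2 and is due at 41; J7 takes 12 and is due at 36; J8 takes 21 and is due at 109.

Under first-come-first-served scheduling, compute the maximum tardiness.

47

FIFO (arrival order): J1 J2 J3 J4 J5 J6 J7 J8.
J1: 0→11, due 82, tardiness 0
J2: 11→24, due 98, tardiness 0
J3: 24→43, due 112, tardiness 0
J4: 43→63, due 47, tardiness 16
J5: 63→69, due 84, tardiness 0
J6: 69→71, due 41, tardiness 30
J7: 71→83, due 36, tardiness 47
J8: 83→104, due 109, tardiness 0
Maximum = 47.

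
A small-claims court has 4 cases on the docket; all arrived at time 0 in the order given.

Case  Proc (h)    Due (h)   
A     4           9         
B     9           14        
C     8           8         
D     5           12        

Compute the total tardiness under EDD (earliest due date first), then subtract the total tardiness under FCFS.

-7

EDD (increasing due date): C A D B.
C: 0→8, due 8, tardiness 0
A: 8→12, due 9, tardiness 3
D: 12→17, due 12, tardiness 5
B: 17→26, due 14, tardiness 12
Sum = 0+3+5+12 = 20.
FIFO (arrival order): A B C D.
A: 0→4, due 9, tardiness 0
B: 4→13, due 14, tardiness 0
C: 13→21, due 8, tardiness 13
D: 21→26, due 12, tardiness 14
Sum = 0+0+13+14 = 27.
Difference = 20 − 27 = -7.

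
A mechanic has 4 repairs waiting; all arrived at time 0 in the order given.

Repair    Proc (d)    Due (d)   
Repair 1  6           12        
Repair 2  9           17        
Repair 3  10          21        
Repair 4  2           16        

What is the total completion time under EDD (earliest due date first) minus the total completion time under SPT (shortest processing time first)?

EDD (increasing due date): Repair 1 Repair 4 Repair 2 Repair 3.
Repair 1: 0→6
Repair 4: 6→8
Repair 2: 8→17
Repair 3: 17→27
Sum = 6+8+17+27 = 58.
SPT (increasing processing time): Repair 4 Repair 1 Repair 2 Repair 3.
Repair 4: 0→2
Repair 1: 2→8
Repair 2: 8→17
Repair 3: 17→27
Sum = 2+8+17+27 = 54.
Difference = 58 − 54 = 4.

4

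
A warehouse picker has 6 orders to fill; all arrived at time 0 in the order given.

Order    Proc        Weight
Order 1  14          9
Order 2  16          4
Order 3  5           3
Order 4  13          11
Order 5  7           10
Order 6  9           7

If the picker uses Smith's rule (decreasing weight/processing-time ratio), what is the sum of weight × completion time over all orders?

WSPT (decreasing weight/processing-time ratio): Order 5 Order 4 Order 6 Order 1 Order 3 Order 2.
Order 5: finishes 7, weight 10, w·C = 70
Order 4: finishes 20, weight 11, w·C = 220
Order 6: finishes 29, weight 7, w·C = 203
Order 1: finishes 43, weight 9, w·C = 387
Order 3: finishes 48, weight 3, w·C = 144
Order 2: finishes 64, weight 4, w·C = 256
Sum = 70+220+203+387+144+256 = 1280.

1280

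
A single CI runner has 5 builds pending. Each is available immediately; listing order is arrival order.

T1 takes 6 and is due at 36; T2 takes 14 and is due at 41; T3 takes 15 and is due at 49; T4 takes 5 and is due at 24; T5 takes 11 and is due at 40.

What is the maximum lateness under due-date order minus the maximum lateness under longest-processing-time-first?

EDD (increasing due date): T4 T1 T5 T2 T3.
T4: 0→5, due 24, lateness -19
T1: 5→11, due 36, lateness -25
T5: 11→22, due 40, lateness -18
T2: 22→36, due 41, lateness -5
T3: 36→51, due 49, lateness 2
Maximum = 2.
LPT (decreasing processing time): T3 T2 T5 T1 T4.
T3: 0→15, due 49, lateness -34
T2: 15→29, due 41, lateness -12
T5: 29→40, due 40, lateness 0
T1: 40→46, due 36, lateness 10
T4: 46→51, due 24, lateness 27
Maximum = 27.
Difference = 2 − 27 = -25.

-25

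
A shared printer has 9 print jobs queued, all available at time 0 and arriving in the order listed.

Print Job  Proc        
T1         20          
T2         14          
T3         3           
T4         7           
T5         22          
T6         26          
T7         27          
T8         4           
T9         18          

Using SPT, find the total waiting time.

366

SPT (increasing processing time): T3 T8 T4 T2 T9 T1 T5 T6 T7.
T3: waits 0, runs 0→3
T8: waits 3, runs 3→7
T4: waits 7, runs 7→14
T2: waits 14, runs 14→28
T9: waits 28, runs 28→46
T1: waits 46, runs 46→66
T5: waits 66, runs 66→88
T6: waits 88, runs 88→114
T7: waits 114, runs 114→141
Sum = 0+3+7+14+28+46+66+88+114 = 366.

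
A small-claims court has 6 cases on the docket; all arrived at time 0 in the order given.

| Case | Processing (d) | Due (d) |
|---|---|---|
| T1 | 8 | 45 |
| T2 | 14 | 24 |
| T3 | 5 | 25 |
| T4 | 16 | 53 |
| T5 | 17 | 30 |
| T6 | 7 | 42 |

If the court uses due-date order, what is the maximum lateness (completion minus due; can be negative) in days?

14

EDD (increasing due date): T2 T3 T5 T6 T1 T4.
T2: 0→14, due 24, lateness -10
T3: 14→19, due 25, lateness -6
T5: 19→36, due 30, lateness 6
T6: 36→43, due 42, lateness 1
T1: 43→51, due 45, lateness 6
T4: 51→67, due 53, lateness 14
Maximum = 14.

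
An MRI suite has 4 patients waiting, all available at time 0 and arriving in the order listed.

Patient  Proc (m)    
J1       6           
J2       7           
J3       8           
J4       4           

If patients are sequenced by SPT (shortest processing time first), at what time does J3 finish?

25

SPT (increasing processing time): J4 J1 J2 J3.
J4: 0→4
J1: 4→10
J2: 10→17
J3: 17→25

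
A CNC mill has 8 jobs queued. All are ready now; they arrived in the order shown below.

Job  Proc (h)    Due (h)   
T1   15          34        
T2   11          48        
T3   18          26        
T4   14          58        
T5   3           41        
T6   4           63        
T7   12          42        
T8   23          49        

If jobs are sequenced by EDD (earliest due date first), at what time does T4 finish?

96

EDD (increasing due date): T3 T1 T5 T7 T2 T8 T4 T6.
T3: 0→18
T1: 18→33
T5: 33→36
T7: 36→48
T2: 48→59
T8: 59→82
T4: 82→96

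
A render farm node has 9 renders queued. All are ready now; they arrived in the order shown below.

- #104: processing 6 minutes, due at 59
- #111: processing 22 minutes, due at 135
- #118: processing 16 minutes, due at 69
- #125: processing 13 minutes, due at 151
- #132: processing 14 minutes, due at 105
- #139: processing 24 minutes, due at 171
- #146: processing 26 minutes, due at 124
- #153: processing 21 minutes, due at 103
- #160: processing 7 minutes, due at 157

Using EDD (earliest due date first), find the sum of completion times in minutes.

EDD (increasing due date): #104 #118 #153 #132 #146 #111 #125 #160 #139.
#104: 0→6
#118: 6→22
#153: 22→43
#132: 43→57
#146: 57→83
#111: 83→105
#125: 105→118
#160: 118→125
#139: 125→149
Sum = 6+22+43+57+83+105+118+125+149 = 708.

708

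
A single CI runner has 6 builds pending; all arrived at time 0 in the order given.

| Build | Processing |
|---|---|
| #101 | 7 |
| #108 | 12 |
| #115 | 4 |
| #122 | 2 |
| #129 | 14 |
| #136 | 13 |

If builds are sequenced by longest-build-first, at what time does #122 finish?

52

LPT (decreasing processing time): #129 #136 #108 #101 #115 #122.
#129: 0→14
#136: 14→27
#108: 27→39
#101: 39→46
#115: 46→50
#122: 50→52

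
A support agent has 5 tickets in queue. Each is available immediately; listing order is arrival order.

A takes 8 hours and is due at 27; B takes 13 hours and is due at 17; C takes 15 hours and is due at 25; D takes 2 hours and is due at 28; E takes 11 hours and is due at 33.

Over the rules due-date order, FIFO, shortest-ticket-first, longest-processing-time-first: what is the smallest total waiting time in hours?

67

EDD (increasing due date): B C A D E.
B: waits 0, runs 0→13
C: waits 13, runs 13→28
A: waits 28, runs 28→36
D: waits 36, runs 36→38
E: waits 38, runs 38→49
Sum = 0+13+28+36+38 = 115.
FIFO (arrival order): A B C D E.
A: waits 0, runs 0→8
B: waits 8, runs 8→21
C: waits 21, runs 21→36
D: waits 36, runs 36→38
E: waits 38, runs 38→49
Sum = 0+8+21+36+38 = 103.
SPT (increasing processing time): D A E B C.
D: waits 0, runs 0→2
A: waits 2, runs 2→10
E: waits 10, runs 10→21
B: waits 21, runs 21→34
C: waits 34, runs 34→49
Sum = 0+2+10+21+34 = 67.
LPT (decreasing processing time): C B E A D.
C: waits 0, runs 0→15
B: waits 15, runs 15→28
E: waits 28, runs 28→39
A: waits 39, runs 39→47
D: waits 47, runs 47→49
Sum = 0+15+28+39+47 = 129.
EDD 115, FIFO 103, SPT 67, LPT 129 → minimum 67.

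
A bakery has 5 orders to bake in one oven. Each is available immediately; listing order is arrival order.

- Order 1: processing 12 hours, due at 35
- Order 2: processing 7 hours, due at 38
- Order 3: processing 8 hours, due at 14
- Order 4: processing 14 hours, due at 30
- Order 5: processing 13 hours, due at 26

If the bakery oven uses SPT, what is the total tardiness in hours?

39

SPT (increasing processing time): Order 2 Order 3 Order 1 Order 5 Order 4.
Order 2: 0→7, due 38, tardiness 0
Order 3: 7→15, due 14, tardiness 1
Order 1: 15→27, due 35, tardiness 0
Order 5: 27→40, due 26, tardiness 14
Order 4: 40→54, due 30, tardiness 24
Sum = 0+1+0+14+24 = 39.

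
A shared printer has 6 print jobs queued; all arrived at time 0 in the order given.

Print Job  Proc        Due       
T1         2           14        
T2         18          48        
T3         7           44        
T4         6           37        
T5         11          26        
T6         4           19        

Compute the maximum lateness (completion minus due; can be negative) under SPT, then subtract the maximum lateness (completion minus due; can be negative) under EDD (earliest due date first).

SPT (increasing processing time): T1 T6 T4 T3 T5 T2.
T1: 0→2, due 14, lateness -12
T6: 2→6, due 19, lateness -13
T4: 6→12, due 37, lateness -25
T3: 12→19, due 44, lateness -25
T5: 19→30, due 26, lateness 4
T2: 30→48, due 48, lateness 0
Maximum = 4.
EDD (increasing due date): T1 T6 T5 T4 T3 T2.
T1: 0→2, due 14, lateness -12
T6: 2→6, due 19, lateness -13
T5: 6→17, due 26, lateness -9
T4: 17→23, due 37, lateness -14
T3: 23→30, due 44, lateness -14
T2: 30→48, due 48, lateness 0
Maximum = 0.
Difference = 4 − 0 = 4.

4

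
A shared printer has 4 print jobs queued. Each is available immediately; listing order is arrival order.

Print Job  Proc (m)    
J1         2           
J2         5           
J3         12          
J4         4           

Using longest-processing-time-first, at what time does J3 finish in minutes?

LPT (decreasing processing time): J3 J2 J4 J1.
J3: 0→12

12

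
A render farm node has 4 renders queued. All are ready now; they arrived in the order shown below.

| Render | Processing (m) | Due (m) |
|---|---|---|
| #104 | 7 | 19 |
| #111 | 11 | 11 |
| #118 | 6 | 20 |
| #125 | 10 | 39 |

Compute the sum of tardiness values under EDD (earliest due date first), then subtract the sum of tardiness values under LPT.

-19

EDD (increasing due date): #111 #104 #118 #125.
#111: 0→11, due 11, tardiness 0
#104: 11→18, due 19, tardiness 0
#118: 18→24, due 20, tardiness 4
#125: 24→34, due 39, tardiness 0
Sum = 0+0+4+0 = 4.
LPT (decreasing processing time): #111 #125 #104 #118.
#111: 0→11, due 11, tardiness 0
#125: 11→21, due 39, tardiness 0
#104: 21→28, due 19, tardiness 9
#118: 28→34, due 20, tardiness 14
Sum = 0+0+9+14 = 23.
Difference = 4 − 23 = -19.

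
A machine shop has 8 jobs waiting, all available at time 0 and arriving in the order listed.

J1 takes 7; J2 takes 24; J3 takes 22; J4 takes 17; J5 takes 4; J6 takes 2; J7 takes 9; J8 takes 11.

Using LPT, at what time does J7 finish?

83

LPT (decreasing processing time): J2 J3 J4 J8 J7 J1 J5 J6.
J2: 0→24
J3: 24→46
J4: 46→63
J8: 63→74
J7: 74→83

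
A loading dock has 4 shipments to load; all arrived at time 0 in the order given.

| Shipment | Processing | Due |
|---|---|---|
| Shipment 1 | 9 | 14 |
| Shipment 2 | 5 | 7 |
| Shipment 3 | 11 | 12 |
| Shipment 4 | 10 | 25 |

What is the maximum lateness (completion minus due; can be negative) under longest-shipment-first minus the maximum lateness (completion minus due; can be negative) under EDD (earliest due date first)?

LPT (decreasing processing time): Shipment 3 Shipment 4 Shipment 1 Shipment 2.
Shipment 3: 0→11, due 12, lateness -1
Shipment 4: 11→21, due 25, lateness -4
Shipment 1: 21→30, due 14, lateness 16
Shipment 2: 30→35, due 7, lateness 28
Maximum = 28.
EDD (increasing due date): Shipment 2 Shipment 3 Shipment 1 Shipment 4.
Shipment 2: 0→5, due 7, lateness -2
Shipment 3: 5→16, due 12, lateness 4
Shipment 1: 16→25, due 14, lateness 11
Shipment 4: 25→35, due 25, lateness 10
Maximum = 11.
Difference = 28 − 11 = 17.

17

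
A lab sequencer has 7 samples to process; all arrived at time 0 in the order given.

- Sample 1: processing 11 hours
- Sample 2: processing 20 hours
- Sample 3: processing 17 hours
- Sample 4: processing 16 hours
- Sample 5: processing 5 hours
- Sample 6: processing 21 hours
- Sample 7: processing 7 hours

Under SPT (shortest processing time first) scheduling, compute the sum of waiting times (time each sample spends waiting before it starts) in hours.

211

SPT (increasing processing time): Sample 5 Sample 7 Sample 1 Sample 4 Sample 3 Sample 2 Sample 6.
Sample 5: waits 0, runs 0→5
Sample 7: waits 5, runs 5→12
Sample 1: waits 12, runs 12→23
Sample 4: waits 23, runs 23→39
Sample 3: waits 39, runs 39→56
Sample 2: waits 56, runs 56→76
Sample 6: waits 76, runs 76→97
Sum = 0+5+12+23+39+56+76 = 211.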